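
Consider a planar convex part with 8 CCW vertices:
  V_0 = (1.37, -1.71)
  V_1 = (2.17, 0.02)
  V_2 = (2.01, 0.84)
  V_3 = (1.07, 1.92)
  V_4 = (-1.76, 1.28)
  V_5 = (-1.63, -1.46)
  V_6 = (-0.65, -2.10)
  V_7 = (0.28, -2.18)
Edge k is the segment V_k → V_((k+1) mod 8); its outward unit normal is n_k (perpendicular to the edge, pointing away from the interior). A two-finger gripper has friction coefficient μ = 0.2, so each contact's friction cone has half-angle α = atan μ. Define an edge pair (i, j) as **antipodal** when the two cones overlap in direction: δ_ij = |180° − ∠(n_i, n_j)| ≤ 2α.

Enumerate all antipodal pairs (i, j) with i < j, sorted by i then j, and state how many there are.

count = 4; pairs: (1,4), (2,5), (3,6), (3,7)

α = atan 0.2 = 11.31°;  2α = 22.62°
n_0 = (+0.9077, -0.4197)
n_1 = (+0.9815, +0.1915)
n_2 = (+0.7543, +0.6565)
n_3 = (-0.2206, +0.9754)
n_4 = (-0.9989, -0.0474)
n_5 = (-0.5468, -0.8373)
n_6 = (-0.0857, -0.9963)
n_7 = (+0.3960, -0.9183)
  (0,1): δ = 144.14°  ·
  (0,2): δ = 114.15°  ·
  (0,3): δ = 52.44°  ·
  (0,4): δ = 27.53°  ·
  (0,5): δ = 81.67°  ·
  (0,6): δ = 109.90°  ·
  (0,7): δ = 138.14°  ·
  (1,2): δ = 150.01°  ·
  (1,3): δ = 88.30°  ·
  (1,4): δ = 8.32°  ✓
  (1,5): δ = 45.81°  ·
  (1,6): δ = 74.04°  ·
  (1,7): δ = 102.28°  ·
  (2,3): δ = 118.29°  ·
  (2,4): δ = 38.32°  ·
  (2,5): δ = 15.82°  ✓
  (2,6): δ = 44.05°  ·
  (2,7): δ = 72.29°  ·
  (3,4): δ = 100.03°  ·
  (3,5): δ = 45.89°  ·
  (3,6): δ = 17.66°  ✓
  (3,7): δ = 10.58°  ✓
  (4,5): δ = 125.86°  ·
  (4,6): δ = 97.63°  ·
  (4,7): δ = 69.39°  ·
  (5,6): δ = 151.77°  ·
  (5,7): δ = 123.53°  ·
  (6,7): δ = 151.76°  ·
antipodal pairs: 4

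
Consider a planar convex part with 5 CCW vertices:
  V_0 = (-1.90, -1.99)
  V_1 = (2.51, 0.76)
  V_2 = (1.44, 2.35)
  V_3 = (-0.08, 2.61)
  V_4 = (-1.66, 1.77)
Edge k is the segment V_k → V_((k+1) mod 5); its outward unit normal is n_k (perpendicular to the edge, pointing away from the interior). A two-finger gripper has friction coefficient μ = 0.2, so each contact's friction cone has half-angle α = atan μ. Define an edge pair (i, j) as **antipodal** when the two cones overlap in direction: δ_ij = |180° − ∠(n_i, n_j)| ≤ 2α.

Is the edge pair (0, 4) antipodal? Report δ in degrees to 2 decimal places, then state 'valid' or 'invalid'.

δ = 54.40°, invalid

α = atan 0.2 = 11.31°;  2α = 22.62°
edge 0: e_0 = (+4.41, +2.75);  n_0 = (+0.5291, -0.8485)
edge 4: e_4 = (-0.24, -3.76);  n_4 = (-0.9980, +0.0637)
∠(n_0, n_4) = 125.60°
δ = |180° − 125.60°| = 54.40°
54.40° > 2α = 22.62°  →  invalid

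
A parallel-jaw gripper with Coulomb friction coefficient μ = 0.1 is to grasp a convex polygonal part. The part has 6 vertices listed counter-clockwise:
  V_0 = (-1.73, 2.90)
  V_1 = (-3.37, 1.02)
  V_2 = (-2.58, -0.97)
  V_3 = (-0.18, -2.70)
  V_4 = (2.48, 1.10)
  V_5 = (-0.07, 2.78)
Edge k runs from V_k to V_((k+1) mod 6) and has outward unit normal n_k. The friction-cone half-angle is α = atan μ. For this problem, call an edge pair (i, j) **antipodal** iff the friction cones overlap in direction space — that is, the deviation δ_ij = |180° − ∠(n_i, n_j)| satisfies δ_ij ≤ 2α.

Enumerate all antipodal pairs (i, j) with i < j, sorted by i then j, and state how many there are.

count = 2; pairs: (0,3), (2,4)

α = atan 0.1 = 5.71°;  2α = 11.42°
n_0 = (-0.7536, +0.6574)
n_1 = (-0.9294, -0.3690)
n_2 = (-0.5847, -0.8112)
n_3 = (+0.8192, -0.5735)
n_4 = (+0.5502, +0.8351)
n_5 = (+0.0721, +0.9974)
  (0,1): δ = 117.25°  ·
  (0,2): δ = 84.69°  ·
  (0,3): δ = 6.11°  ✓
  (0,4): δ = 97.72°  ·
  (0,5): δ = 126.96°  ·
  (1,2): δ = 147.44°  ·
  (1,3): δ = 56.64°  ·
  (1,4): δ = 34.97°  ·
  (1,5): δ = 64.21°  ·
  (2,3): δ = 89.21°  ·
  (2,4): δ = 2.41°  ✓
  (2,5): δ = 31.65°  ·
  (3,4): δ = 88.39°  ·
  (3,5): δ = 59.14°  ·
  (4,5): δ = 150.76°  ·
antipodal pairs: 2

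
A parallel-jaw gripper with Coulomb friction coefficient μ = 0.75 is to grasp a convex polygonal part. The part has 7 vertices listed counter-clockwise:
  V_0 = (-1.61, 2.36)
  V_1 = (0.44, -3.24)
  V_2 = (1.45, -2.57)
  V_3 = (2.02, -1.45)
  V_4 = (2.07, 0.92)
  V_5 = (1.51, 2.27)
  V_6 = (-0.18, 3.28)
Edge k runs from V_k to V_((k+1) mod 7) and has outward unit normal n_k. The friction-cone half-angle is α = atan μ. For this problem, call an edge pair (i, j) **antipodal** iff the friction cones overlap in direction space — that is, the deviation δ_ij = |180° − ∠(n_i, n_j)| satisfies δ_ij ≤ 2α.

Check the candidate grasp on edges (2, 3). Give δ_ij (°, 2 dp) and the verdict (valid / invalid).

δ = 154.24°, invalid

α = atan 0.75 = 36.87°;  2α = 73.74°
edge 2: e_2 = (+0.57, +1.12);  n_2 = (+0.8912, -0.4536)
edge 3: e_3 = (+0.05, +2.37);  n_3 = (+0.9998, -0.0211)
∠(n_2, n_3) = 25.76°
δ = |180° − 25.76°| = 154.24°
154.24° > 2α = 73.74°  →  invalid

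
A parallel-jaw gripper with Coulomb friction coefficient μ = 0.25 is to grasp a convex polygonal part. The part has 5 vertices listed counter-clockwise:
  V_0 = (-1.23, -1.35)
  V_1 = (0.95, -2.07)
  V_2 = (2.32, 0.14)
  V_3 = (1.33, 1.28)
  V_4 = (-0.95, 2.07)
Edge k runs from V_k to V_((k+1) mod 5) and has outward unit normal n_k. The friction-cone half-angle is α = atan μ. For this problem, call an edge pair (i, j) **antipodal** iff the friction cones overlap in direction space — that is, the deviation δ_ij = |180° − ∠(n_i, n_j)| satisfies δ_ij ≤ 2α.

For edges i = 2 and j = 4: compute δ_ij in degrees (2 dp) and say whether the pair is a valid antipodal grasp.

α = atan 0.25 = 14.04°;  2α = 28.07°
edge 2: e_2 = (-0.99, +1.14);  n_2 = (+0.7550, +0.6557)
edge 4: e_4 = (-0.28, -3.42);  n_4 = (-0.9967, +0.0816)
∠(n_2, n_4) = 134.35°
δ = |180° − 134.35°| = 45.65°
45.65° > 2α = 28.07°  →  invalid

δ = 45.65°, invalid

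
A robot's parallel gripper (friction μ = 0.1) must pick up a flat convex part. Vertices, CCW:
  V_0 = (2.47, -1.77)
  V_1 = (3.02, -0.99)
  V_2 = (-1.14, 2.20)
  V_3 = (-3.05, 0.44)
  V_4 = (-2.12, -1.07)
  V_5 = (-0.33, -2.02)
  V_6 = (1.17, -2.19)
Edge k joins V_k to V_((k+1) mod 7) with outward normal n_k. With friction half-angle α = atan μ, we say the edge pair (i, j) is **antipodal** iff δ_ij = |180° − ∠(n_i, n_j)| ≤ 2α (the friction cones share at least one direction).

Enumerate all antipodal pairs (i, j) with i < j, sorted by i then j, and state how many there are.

count = 1; pairs: (1,4)

α = atan 0.1 = 5.71°;  2α = 11.42°
n_0 = (+0.8173, -0.5763)
n_1 = (+0.6085, +0.7935)
n_2 = (-0.6776, +0.7354)
n_3 = (-0.8515, -0.5244)
n_4 = (-0.4688, -0.8833)
n_5 = (-0.1126, -0.9936)
n_6 = (+0.3074, -0.9516)
  (0,1): δ = 92.29°  ·
  (0,2): δ = 12.15°  ·
  (0,3): δ = 66.82°  ·
  (0,4): δ = 97.23°  ·
  (0,5): δ = 118.72°  ·
  (0,6): δ = 143.09°  ·
  (1,2): δ = 99.86°  ·
  (1,3): δ = 20.89°  ·
  (1,4): δ = 9.53°  ✓
  (1,5): δ = 31.02°  ·
  (1,6): δ = 55.39°  ·
  (2,3): δ = 101.03°  ·
  (2,4): δ = 70.62°  ·
  (2,5): δ = 49.13°  ·
  (2,6): δ = 24.76°  ·
  (3,4): δ = 149.58°  ·
  (3,5): δ = 128.09°  ·
  (3,6): δ = 103.72°  ·
  (4,5): δ = 158.51°  ·
  (4,6): δ = 134.14°  ·
  (5,6): δ = 155.63°  ·
antipodal pairs: 1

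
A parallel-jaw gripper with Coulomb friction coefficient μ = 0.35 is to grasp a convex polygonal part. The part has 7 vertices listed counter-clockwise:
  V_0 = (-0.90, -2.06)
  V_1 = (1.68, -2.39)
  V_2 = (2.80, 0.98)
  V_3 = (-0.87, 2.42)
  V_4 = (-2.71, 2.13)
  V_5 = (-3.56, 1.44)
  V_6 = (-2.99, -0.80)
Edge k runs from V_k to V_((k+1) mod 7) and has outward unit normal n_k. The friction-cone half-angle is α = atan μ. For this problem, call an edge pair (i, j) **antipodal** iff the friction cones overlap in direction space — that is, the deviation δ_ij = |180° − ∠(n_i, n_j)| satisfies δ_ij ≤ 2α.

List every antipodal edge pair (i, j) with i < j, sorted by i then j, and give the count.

α = atan 0.35 = 19.29°;  2α = 38.58°
n_0 = (-0.1269, -0.9919)
n_1 = (+0.9490, -0.3154)
n_2 = (+0.3653, +0.9309)
n_3 = (-0.1557, +0.9878)
n_4 = (-0.6302, +0.7764)
n_5 = (-0.9691, -0.2466)
n_6 = (-0.5163, -0.8564)
  (0,1): δ = 101.09°  ·
  (0,2): δ = 14.13°  ✓
  (0,3): δ = 16.25°  ✓
  (0,4): δ = 46.36°  ·
  (0,5): δ = 111.57°  ·
  (0,6): δ = 156.20°  ·
  (1,2): δ = 93.04°  ·
  (1,3): δ = 62.66°  ·
  (1,4): δ = 32.55°  ✓
  (1,5): δ = 32.66°  ✓
  (1,6): δ = 77.30°  ·
  (2,3): δ = 149.62°  ·
  (2,4): δ = 119.51°  ·
  (2,5): δ = 54.30°  ·
  (2,6): δ = 9.66°  ✓
  (3,4): δ = 149.89°  ·
  (3,5): δ = 84.68°  ·
  (3,6): δ = 40.04°  ·
  (4,5): δ = 114.79°  ·
  (4,6): δ = 70.15°  ·
  (5,6): δ = 135.36°  ·
antipodal pairs: 5

count = 5; pairs: (0,2), (0,3), (1,4), (1,5), (2,6)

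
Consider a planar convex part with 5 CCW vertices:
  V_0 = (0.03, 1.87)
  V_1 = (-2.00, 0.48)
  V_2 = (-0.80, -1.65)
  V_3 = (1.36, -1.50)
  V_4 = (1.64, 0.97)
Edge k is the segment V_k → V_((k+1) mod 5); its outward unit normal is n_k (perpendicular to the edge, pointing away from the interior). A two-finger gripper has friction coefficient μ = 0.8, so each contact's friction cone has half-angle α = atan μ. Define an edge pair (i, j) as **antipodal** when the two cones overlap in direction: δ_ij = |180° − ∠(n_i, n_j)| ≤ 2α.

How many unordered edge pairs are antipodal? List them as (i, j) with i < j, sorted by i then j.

count = 5; pairs: (0,2), (0,3), (1,3), (1,4), (2,4)

α = atan 0.8 = 38.66°;  2α = 77.32°
n_0 = (-0.5650, +0.8251)
n_1 = (-0.8712, -0.4908)
n_2 = (+0.0693, -0.9976)
n_3 = (+0.9936, -0.1126)
n_4 = (+0.4879, +0.8729)
  (0,1): δ = 95.00°  ·
  (0,2): δ = 30.43°  ✓
  (0,3): δ = 49.13°  ✓
  (0,4): δ = 116.39°  ·
  (1,2): δ = 115.42°  ·
  (1,3): δ = 35.86°  ✓
  (1,4): δ = 31.40°  ✓
  (2,3): δ = 100.44°  ·
  (2,4): δ = 33.18°  ✓
  (3,4): δ = 112.74°  ·
antipodal pairs: 5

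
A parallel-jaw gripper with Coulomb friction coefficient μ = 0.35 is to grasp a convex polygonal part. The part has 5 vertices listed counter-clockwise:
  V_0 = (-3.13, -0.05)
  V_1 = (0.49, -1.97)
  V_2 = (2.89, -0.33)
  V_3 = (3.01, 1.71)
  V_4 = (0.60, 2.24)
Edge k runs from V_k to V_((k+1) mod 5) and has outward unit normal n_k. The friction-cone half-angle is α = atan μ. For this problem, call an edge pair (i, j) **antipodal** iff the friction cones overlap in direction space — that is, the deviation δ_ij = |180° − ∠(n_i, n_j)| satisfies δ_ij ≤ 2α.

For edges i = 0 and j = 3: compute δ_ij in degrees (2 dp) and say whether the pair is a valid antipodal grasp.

α = atan 0.35 = 19.29°;  2α = 38.58°
edge 0: e_0 = (+3.62, -1.92);  n_0 = (-0.4686, -0.8834)
edge 3: e_3 = (-2.41, +0.53);  n_3 = (+0.2148, +0.9767)
∠(n_0, n_3) = 164.46°
δ = |180° − 164.46°| = 15.54°
15.54° ≤ 2α = 38.58°  →  valid

δ = 15.54°, valid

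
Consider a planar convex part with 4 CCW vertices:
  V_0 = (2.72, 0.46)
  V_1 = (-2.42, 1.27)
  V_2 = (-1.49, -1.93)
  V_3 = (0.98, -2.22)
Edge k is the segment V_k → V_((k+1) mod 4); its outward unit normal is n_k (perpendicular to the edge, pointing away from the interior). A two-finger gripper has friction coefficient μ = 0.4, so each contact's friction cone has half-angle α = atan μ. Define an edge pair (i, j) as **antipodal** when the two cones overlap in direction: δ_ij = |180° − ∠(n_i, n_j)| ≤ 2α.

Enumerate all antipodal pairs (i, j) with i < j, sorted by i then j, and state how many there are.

count = 1; pairs: (0,2)

α = atan 0.4 = 21.80°;  2α = 43.60°
n_0 = (+0.1557, +0.9878)
n_1 = (-0.9603, -0.2791)
n_2 = (-0.1166, -0.9932)
n_3 = (+0.8387, -0.5445)
  (0,1): δ = 64.84°  ·
  (0,2): δ = 2.26°  ✓
  (0,3): δ = 65.96°  ·
  (1,2): δ = 112.90°  ·
  (1,3): δ = 49.20°  ·
  (2,3): δ = 116.30°  ·
antipodal pairs: 1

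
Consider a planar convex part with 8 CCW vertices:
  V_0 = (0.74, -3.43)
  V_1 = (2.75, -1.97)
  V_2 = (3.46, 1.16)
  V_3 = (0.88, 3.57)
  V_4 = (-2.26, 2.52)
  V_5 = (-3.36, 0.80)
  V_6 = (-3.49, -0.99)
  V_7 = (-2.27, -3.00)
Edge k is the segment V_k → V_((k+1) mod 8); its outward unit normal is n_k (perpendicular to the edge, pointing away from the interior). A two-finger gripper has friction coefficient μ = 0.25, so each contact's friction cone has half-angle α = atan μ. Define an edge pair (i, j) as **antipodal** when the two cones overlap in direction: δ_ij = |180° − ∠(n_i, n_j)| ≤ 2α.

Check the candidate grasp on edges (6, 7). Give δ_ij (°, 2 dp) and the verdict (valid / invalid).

δ = 129.39°, invalid

α = atan 0.25 = 14.04°;  2α = 28.07°
edge 6: e_6 = (+1.22, -2.01);  n_6 = (-0.8549, -0.5189)
edge 7: e_7 = (+3.01, -0.43);  n_7 = (-0.1414, -0.9899)
∠(n_6, n_7) = 50.61°
δ = |180° − 50.61°| = 129.39°
129.39° > 2α = 28.07°  →  invalid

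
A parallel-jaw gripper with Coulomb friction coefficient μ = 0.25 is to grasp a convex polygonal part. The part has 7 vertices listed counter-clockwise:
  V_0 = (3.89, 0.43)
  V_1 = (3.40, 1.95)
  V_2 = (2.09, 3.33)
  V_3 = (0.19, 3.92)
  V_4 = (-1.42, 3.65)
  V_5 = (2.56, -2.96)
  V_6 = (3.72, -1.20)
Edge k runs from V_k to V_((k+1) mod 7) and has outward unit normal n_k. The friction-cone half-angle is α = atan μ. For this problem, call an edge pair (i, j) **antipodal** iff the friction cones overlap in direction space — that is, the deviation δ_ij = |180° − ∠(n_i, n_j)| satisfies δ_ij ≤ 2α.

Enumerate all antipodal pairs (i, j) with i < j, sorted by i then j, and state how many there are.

α = atan 0.25 = 14.04°;  2α = 28.07°
n_0 = (+0.9518, +0.3068)
n_1 = (+0.7253, +0.6885)
n_2 = (+0.2966, +0.9550)
n_3 = (-0.1654, +0.9862)
n_4 = (-0.8567, -0.5158)
n_5 = (+0.8350, -0.5503)
n_6 = (+0.9946, -0.1037)
  (0,1): δ = 154.36°  ·
  (0,2): δ = 125.12°  ·
  (0,3): δ = 98.35°  ·
  (0,4): δ = 13.19°  ✓
  (0,5): δ = 128.74°  ·
  (0,6): δ = 156.18°  ·
  (1,2): δ = 150.76°  ·
  (1,3): δ = 123.99°  ·
  (1,4): δ = 12.46°  ✓
  (1,5): δ = 103.10°  ·
  (1,6): δ = 130.54°  ·
  (2,3): δ = 153.23°  ·
  (2,4): δ = 41.70°  ·
  (2,5): δ = 73.86°  ·
  (2,6): δ = 101.30°  ·
  (3,4): δ = 68.47°  ·
  (3,5): δ = 47.09°  ·
  (3,6): δ = 74.53°  ·
  (4,5): δ = 64.44°  ·
  (4,6): δ = 37.01°  ·
  (5,6): δ = 152.57°  ·
antipodal pairs: 2

count = 2; pairs: (0,4), (1,4)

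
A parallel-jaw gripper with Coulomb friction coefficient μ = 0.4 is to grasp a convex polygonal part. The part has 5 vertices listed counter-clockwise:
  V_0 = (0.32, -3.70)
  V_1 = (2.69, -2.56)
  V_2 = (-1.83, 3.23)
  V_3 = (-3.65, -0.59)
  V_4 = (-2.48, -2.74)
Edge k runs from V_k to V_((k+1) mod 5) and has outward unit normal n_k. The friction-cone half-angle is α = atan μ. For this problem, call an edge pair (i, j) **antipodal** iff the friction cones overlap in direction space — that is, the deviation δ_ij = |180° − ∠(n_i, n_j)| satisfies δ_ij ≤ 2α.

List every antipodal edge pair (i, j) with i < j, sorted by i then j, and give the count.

α = atan 0.4 = 21.80°;  2α = 43.60°
n_0 = (+0.4335, -0.9012)
n_1 = (+0.7883, +0.6154)
n_2 = (-0.9028, +0.4301)
n_3 = (-0.8784, -0.4780)
n_4 = (-0.3243, -0.9459)
  (0,1): δ = 77.71°  ·
  (0,2): δ = 38.84°  ✓
  (0,3): δ = 92.87°  ·
  (0,4): δ = 135.39°  ·
  (1,2): δ = 63.45°  ·
  (1,3): δ = 9.42°  ✓
  (1,4): δ = 33.10°  ✓
  (2,3): δ = 125.97°  ·
  (2,4): δ = 83.45°  ·
  (3,4): δ = 137.48°  ·
antipodal pairs: 3

count = 3; pairs: (0,2), (1,3), (1,4)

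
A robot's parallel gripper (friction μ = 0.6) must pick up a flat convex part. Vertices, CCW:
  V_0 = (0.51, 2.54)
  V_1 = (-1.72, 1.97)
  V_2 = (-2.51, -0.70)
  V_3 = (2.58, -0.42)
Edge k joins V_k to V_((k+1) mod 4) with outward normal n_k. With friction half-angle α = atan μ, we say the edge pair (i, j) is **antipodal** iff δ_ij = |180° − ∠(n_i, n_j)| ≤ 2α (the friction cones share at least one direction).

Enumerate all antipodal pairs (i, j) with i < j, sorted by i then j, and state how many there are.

count = 3; pairs: (0,2), (1,3), (2,3)

α = atan 0.6 = 30.96°;  2α = 61.93°
n_0 = (-0.2476, +0.9689)
n_1 = (-0.9589, +0.2837)
n_2 = (+0.0549, -0.9985)
n_3 = (+0.8195, +0.5731)
  (0,1): δ = 120.82°  ·
  (0,2): δ = 11.19°  ✓
  (0,3): δ = 110.63°  ·
  (1,2): δ = 70.37°  ·
  (1,3): δ = 51.45°  ✓
  (2,3): δ = 58.18°  ✓
antipodal pairs: 3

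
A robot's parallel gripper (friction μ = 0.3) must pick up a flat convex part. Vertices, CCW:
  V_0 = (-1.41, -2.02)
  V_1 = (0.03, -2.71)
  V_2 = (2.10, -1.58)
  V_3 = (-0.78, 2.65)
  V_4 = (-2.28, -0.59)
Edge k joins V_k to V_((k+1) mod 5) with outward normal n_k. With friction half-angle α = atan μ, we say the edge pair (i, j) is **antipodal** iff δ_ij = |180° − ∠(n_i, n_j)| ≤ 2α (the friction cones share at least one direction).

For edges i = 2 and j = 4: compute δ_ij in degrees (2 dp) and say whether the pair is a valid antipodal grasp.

δ = 2.93°, valid

α = atan 0.3 = 16.70°;  2α = 33.40°
edge 2: e_2 = (-2.88, +4.23);  n_2 = (+0.8266, +0.5628)
edge 4: e_4 = (+0.87, -1.43);  n_4 = (-0.8543, -0.5198)
∠(n_2, n_4) = 177.07°
δ = |180° − 177.07°| = 2.93°
2.93° ≤ 2α = 33.40°  →  valid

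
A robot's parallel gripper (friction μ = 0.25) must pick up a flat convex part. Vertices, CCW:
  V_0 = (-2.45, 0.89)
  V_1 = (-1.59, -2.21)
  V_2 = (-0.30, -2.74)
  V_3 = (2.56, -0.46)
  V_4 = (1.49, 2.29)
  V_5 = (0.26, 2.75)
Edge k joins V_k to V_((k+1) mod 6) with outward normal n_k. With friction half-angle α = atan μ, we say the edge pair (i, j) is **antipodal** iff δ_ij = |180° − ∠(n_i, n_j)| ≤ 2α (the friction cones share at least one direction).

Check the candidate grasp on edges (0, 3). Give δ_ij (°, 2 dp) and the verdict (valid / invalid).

δ = 5.76°, valid

α = atan 0.25 = 14.04°;  2α = 28.07°
edge 0: e_0 = (+0.86, -3.10);  n_0 = (-0.9636, -0.2673)
edge 3: e_3 = (-1.07, +2.75);  n_3 = (+0.9319, +0.3626)
∠(n_0, n_3) = 174.24°
δ = |180° − 174.24°| = 5.76°
5.76° ≤ 2α = 28.07°  →  valid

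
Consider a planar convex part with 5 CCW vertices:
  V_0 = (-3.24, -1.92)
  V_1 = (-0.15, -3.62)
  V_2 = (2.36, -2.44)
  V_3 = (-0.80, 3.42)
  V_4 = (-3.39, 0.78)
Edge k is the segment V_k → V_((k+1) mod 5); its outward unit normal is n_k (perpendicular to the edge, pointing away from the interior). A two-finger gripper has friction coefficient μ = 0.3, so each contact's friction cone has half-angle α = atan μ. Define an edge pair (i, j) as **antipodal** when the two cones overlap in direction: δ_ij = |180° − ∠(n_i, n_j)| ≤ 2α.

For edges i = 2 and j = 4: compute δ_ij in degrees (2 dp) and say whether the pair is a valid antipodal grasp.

δ = 25.16°, valid

α = atan 0.3 = 16.70°;  2α = 33.40°
edge 2: e_2 = (-3.16, +5.86);  n_2 = (+0.8802, +0.4746)
edge 4: e_4 = (+0.15, -2.70);  n_4 = (-0.9985, -0.0555)
∠(n_2, n_4) = 154.84°
δ = |180° − 154.84°| = 25.16°
25.16° ≤ 2α = 33.40°  →  valid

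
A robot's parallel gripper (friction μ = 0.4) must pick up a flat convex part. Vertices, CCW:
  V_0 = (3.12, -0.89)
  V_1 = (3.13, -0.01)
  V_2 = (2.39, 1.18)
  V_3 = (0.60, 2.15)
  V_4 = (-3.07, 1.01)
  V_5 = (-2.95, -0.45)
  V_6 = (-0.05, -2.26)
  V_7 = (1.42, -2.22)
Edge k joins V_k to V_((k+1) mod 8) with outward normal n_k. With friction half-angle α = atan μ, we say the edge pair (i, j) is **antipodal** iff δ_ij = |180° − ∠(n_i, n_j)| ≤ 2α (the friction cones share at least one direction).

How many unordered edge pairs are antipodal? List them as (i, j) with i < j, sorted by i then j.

count = 7; pairs: (0,4), (1,4), (1,5), (2,5), (2,6), (3,6), (3,7)

α = atan 0.4 = 21.80°;  2α = 43.60°
n_0 = (+0.9999, -0.0114)
n_1 = (+0.8492, +0.5281)
n_2 = (+0.4764, +0.8792)
n_3 = (-0.2966, +0.9550)
n_4 = (-0.9966, -0.0819)
n_5 = (-0.5295, -0.8483)
n_6 = (+0.0272, -0.9996)
n_7 = (+0.6162, -0.7876)
  (0,1): δ = 147.47°  ·
  (0,2): δ = 117.80°  ·
  (0,3): δ = 72.09°  ·
  (0,4): δ = 5.35°  ✓
  (0,5): δ = 58.68°  ·
  (0,6): δ = 92.21°  ·
  (0,7): δ = 128.69°  ·
  (1,2): δ = 150.33°  ·
  (1,3): δ = 104.62°  ·
  (1,4): δ = 27.18°  ✓
  (1,5): δ = 26.15°  ✓
  (1,6): δ = 59.68°  ·
  (1,7): δ = 96.16°  ·
  (2,3): δ = 134.29°  ·
  (2,4): δ = 56.85°  ·
  (2,5): δ = 3.52°  ✓
  (2,6): δ = 30.01°  ✓
  (2,7): δ = 66.49°  ·
  (3,4): δ = 102.56°  ·
  (3,5): δ = 49.23°  ·
  (3,6): δ = 15.70°  ✓
  (3,7): δ = 20.78°  ✓
  (4,5): δ = 126.67°  ·
  (4,6): δ = 93.14°  ·
  (4,7): δ = 56.66°  ·
  (5,6): δ = 146.47°  ·
  (5,7): δ = 109.99°  ·
  (6,7): δ = 143.52°  ·
antipodal pairs: 7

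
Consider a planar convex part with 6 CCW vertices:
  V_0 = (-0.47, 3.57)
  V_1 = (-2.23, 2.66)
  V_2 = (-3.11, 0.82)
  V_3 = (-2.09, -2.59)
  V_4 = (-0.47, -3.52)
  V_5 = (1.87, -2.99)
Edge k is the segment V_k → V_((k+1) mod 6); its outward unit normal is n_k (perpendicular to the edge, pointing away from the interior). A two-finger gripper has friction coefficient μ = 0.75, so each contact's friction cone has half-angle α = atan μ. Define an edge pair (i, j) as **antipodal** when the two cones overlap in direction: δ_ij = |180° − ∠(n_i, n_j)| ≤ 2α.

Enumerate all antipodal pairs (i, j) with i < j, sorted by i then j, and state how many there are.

α = atan 0.75 = 36.87°;  2α = 73.74°
n_0 = (-0.4593, +0.8883)
n_1 = (-0.9021, +0.4315)
n_2 = (-0.9581, -0.2866)
n_3 = (-0.4979, -0.8673)
n_4 = (+0.2209, -0.9753)
n_5 = (+0.9419, +0.3360)
  (0,1): δ = 142.90°  ·
  (0,2): δ = 100.69°  ·
  (0,3): δ = 57.20°  ✓
  (0,4): δ = 14.58°  ✓
  (0,5): δ = 82.29°  ·
  (1,2): δ = 137.79°  ·
  (1,3): δ = 94.30°  ·
  (1,4): δ = 51.68°  ✓
  (1,5): δ = 45.19°  ✓
  (2,3): δ = 136.51°  ·
  (2,4): δ = 93.89°  ·
  (2,5): δ = 2.98°  ✓
  (3,4): δ = 137.38°  ·
  (3,5): δ = 40.51°  ✓
  (4,5): δ = 83.13°  ·
antipodal pairs: 6

count = 6; pairs: (0,3), (0,4), (1,4), (1,5), (2,5), (3,5)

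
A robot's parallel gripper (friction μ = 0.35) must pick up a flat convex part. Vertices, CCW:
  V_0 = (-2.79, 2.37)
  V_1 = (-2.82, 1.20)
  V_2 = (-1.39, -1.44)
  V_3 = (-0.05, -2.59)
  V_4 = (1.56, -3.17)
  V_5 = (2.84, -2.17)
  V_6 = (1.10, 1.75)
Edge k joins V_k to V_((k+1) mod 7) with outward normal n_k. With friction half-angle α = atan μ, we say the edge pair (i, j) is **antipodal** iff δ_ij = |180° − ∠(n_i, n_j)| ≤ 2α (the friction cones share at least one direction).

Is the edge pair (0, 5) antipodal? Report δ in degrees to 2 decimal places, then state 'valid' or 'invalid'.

α = atan 0.35 = 19.29°;  2α = 38.58°
edge 0: e_0 = (-0.03, -1.17);  n_0 = (-0.9997, +0.0256)
edge 5: e_5 = (-1.74, +3.92);  n_5 = (+0.9140, +0.4057)
∠(n_0, n_5) = 154.60°
δ = |180° − 154.60°| = 25.40°
25.40° ≤ 2α = 38.58°  →  valid

δ = 25.40°, valid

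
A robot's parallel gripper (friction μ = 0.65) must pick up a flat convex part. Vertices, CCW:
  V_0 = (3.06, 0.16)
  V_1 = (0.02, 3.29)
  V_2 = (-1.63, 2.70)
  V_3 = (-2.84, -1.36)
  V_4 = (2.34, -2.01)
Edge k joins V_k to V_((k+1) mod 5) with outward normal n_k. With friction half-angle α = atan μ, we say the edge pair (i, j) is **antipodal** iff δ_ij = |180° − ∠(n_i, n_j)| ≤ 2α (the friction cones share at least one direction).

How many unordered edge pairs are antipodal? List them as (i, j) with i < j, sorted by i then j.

count = 5; pairs: (0,2), (0,3), (1,3), (1,4), (2,4)

α = atan 0.65 = 33.02°;  2α = 66.05°
n_0 = (+0.7173, +0.6967)
n_1 = (-0.3367, +0.9416)
n_2 = (-0.9583, +0.2856)
n_3 = (-0.1245, -0.9922)
n_4 = (+0.9491, -0.3149)
  (0,1): δ = 114.49°  ·
  (0,2): δ = 60.76°  ✓
  (0,3): δ = 38.68°  ✓
  (0,4): δ = 117.48°  ·
  (1,2): δ = 126.27°  ·
  (1,3): δ = 26.83°  ✓
  (1,4): δ = 51.97°  ✓
  (2,3): δ = 80.56°  ·
  (2,4): δ = 1.76°  ✓
  (3,4): δ = 101.20°  ·
antipodal pairs: 5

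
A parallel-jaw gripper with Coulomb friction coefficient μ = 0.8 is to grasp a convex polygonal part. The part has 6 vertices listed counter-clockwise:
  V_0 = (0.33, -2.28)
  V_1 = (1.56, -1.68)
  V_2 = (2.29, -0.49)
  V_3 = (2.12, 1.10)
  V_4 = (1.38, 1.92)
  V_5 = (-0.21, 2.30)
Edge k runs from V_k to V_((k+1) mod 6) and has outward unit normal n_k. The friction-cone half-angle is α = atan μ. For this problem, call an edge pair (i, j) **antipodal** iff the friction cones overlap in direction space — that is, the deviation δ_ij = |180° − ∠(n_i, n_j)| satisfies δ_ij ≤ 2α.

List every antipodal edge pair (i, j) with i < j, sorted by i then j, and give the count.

count = 8; pairs: (0,3), (0,4), (0,5), (1,4), (1,5), (2,5), (3,5), (4,5)

α = atan 0.8 = 38.66°;  2α = 77.32°
n_0 = (+0.4384, -0.8988)
n_1 = (+0.8524, -0.5229)
n_2 = (+0.9943, +0.1063)
n_3 = (+0.7424, +0.6700)
n_4 = (+0.2324, +0.9726)
n_5 = (-0.9931, -0.1171)
  (0,1): δ = 147.53°  ·
  (0,2): δ = 109.90°  ·
  (0,3): δ = 73.94°  ✓
  (0,4): δ = 39.44°  ✓
  (0,5): δ = 70.72°  ✓
  (1,2): δ = 142.37°  ·
  (1,3): δ = 106.41°  ·
  (1,4): δ = 71.91°  ✓
  (1,5): δ = 38.25°  ✓
  (2,3): δ = 144.04°  ·
  (2,4): δ = 109.54°  ·
  (2,5): δ = 0.62°  ✓
  (3,4): δ = 145.51°  ·
  (3,5): δ = 35.34°  ✓
  (4,5): δ = 69.83°  ✓
antipodal pairs: 8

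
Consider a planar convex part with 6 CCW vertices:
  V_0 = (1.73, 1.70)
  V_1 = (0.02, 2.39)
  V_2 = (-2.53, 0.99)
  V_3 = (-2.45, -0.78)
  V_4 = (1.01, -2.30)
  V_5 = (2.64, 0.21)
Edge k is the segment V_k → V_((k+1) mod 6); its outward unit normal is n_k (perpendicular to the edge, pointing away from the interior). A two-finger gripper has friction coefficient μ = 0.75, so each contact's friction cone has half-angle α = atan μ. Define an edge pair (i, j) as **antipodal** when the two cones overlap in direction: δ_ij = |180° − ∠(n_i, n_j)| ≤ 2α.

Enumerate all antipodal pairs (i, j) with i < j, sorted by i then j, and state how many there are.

α = atan 0.75 = 36.87°;  2α = 73.74°
n_0 = (+0.3742, +0.9274)
n_1 = (-0.4813, +0.8766)
n_2 = (-0.9990, -0.0452)
n_3 = (-0.4022, -0.9155)
n_4 = (+0.8387, -0.5446)
n_5 = (+0.8534, +0.5212)
  (0,1): δ = 129.26°  ·
  (0,2): δ = 65.44°  ✓
  (0,3): δ = 1.74°  ✓
  (0,4): δ = 78.97°  ·
  (0,5): δ = 143.39°  ·
  (1,2): δ = 116.18°  ·
  (1,3): δ = 52.48°  ✓
  (1,4): δ = 28.23°  ✓
  (1,5): δ = 92.65°  ·
  (2,3): δ = 116.30°  ·
  (2,4): δ = 35.59°  ✓
  (2,5): δ = 28.83°  ✓
  (3,4): δ = 99.28°  ·
  (3,5): δ = 34.87°  ✓
  (4,5): δ = 115.59°  ·
antipodal pairs: 7

count = 7; pairs: (0,2), (0,3), (1,3), (1,4), (2,4), (2,5), (3,5)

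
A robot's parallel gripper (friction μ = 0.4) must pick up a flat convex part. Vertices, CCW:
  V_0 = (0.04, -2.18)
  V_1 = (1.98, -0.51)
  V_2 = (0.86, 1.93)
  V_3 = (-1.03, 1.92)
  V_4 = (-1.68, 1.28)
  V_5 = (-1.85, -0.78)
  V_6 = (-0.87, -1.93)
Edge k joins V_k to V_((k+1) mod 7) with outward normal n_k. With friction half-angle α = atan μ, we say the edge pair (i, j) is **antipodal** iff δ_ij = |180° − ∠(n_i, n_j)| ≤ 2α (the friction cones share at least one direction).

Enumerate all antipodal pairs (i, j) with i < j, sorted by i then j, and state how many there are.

α = atan 0.4 = 21.80°;  2α = 43.60°
n_0 = (+0.6524, -0.7579)
n_1 = (+0.9088, +0.4172)
n_2 = (-0.0053, +1.0000)
n_3 = (-0.7016, +0.7126)
n_4 = (-0.9966, +0.0822)
n_5 = (-0.7611, -0.6486)
n_6 = (-0.2649, -0.9643)
  (0,1): δ = 106.07°  ·
  (0,2): δ = 40.42°  ✓
  (0,3): δ = 3.83°  ✓
  (0,4): δ = 44.56°  ·
  (0,5): δ = 89.71°  ·
  (0,6): δ = 123.92°  ·
  (1,2): δ = 114.35°  ·
  (1,3): δ = 70.10°  ·
  (1,4): δ = 29.37°  ✓
  (1,5): δ = 15.78°  ✓
  (1,6): δ = 49.98°  ·
  (2,3): δ = 135.75°  ·
  (2,4): δ = 95.02°  ·
  (2,5): δ = 49.87°  ·
  (2,6): δ = 15.66°  ✓
  (3,4): δ = 139.27°  ·
  (3,5): δ = 94.12°  ·
  (3,6): δ = 59.92°  ·
  (4,5): δ = 134.85°  ·
  (4,6): δ = 100.64°  ·
  (5,6): δ = 145.80°  ·
antipodal pairs: 5

count = 5; pairs: (0,2), (0,3), (1,4), (1,5), (2,6)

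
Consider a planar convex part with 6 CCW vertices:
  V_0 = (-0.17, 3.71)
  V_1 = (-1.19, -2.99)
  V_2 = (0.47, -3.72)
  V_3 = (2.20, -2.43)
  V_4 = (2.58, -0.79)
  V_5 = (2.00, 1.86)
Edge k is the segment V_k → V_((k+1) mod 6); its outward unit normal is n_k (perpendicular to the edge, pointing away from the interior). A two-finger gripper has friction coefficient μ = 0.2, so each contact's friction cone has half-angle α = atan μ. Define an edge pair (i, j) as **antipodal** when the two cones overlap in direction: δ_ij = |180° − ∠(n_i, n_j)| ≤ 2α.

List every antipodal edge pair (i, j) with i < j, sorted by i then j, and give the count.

α = atan 0.2 = 11.31°;  2α = 22.62°
n_0 = (-0.9886, +0.1505)
n_1 = (-0.4026, -0.9154)
n_2 = (+0.5978, -0.8017)
n_3 = (+0.9742, -0.2257)
n_4 = (+0.9769, +0.2138)
n_5 = (+0.6488, +0.7610)
  (0,1): δ = 105.08°  ·
  (0,2): δ = 44.63°  ·
  (0,3): δ = 4.39°  ✓
  (0,4): δ = 21.00°  ✓
  (0,5): δ = 58.21°  ·
  (1,2): δ = 119.55°  ·
  (1,3): δ = 79.31°  ·
  (1,4): δ = 53.92°  ·
  (1,5): δ = 16.71°  ✓
  (2,3): δ = 139.76°  ·
  (2,4): δ = 114.37°  ·
  (2,5): δ = 77.16°  ·
  (3,4): δ = 154.61°  ·
  (3,5): δ = 117.40°  ·
  (4,5): δ = 142.79°  ·
antipodal pairs: 3

count = 3; pairs: (0,3), (0,4), (1,5)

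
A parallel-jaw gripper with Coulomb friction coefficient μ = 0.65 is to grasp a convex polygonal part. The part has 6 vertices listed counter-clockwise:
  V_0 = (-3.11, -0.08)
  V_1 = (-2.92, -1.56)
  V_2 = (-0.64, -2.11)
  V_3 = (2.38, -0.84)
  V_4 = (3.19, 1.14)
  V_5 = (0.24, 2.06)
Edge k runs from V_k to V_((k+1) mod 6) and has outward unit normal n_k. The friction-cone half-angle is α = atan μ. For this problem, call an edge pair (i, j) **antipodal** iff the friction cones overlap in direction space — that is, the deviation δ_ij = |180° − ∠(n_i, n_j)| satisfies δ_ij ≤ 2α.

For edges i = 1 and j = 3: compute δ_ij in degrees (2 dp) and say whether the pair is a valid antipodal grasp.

α = atan 0.65 = 33.02°;  2α = 66.05°
edge 1: e_1 = (+2.28, -0.55);  n_1 = (-0.2345, -0.9721)
edge 3: e_3 = (+0.81, +1.98);  n_3 = (+0.9255, -0.3786)
∠(n_1, n_3) = 81.31°
δ = |180° − 81.31°| = 98.69°
98.69° > 2α = 66.05°  →  invalid

δ = 98.69°, invalid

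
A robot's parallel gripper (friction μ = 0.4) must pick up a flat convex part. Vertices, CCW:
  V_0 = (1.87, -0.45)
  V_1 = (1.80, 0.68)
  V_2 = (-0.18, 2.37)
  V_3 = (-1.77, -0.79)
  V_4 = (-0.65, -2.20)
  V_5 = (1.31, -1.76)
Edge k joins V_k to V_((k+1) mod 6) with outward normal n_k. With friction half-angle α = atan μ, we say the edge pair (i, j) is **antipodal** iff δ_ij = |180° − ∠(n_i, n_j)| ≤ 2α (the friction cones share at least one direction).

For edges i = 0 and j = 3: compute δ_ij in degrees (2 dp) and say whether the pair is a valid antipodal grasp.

α = atan 0.4 = 21.80°;  2α = 43.60°
edge 0: e_0 = (-0.07, +1.13);  n_0 = (+0.9981, +0.0618)
edge 3: e_3 = (+1.12, -1.41);  n_3 = (-0.7830, -0.6220)
∠(n_0, n_3) = 145.08°
δ = |180° − 145.08°| = 34.92°
34.92° ≤ 2α = 43.60°  →  valid

δ = 34.92°, valid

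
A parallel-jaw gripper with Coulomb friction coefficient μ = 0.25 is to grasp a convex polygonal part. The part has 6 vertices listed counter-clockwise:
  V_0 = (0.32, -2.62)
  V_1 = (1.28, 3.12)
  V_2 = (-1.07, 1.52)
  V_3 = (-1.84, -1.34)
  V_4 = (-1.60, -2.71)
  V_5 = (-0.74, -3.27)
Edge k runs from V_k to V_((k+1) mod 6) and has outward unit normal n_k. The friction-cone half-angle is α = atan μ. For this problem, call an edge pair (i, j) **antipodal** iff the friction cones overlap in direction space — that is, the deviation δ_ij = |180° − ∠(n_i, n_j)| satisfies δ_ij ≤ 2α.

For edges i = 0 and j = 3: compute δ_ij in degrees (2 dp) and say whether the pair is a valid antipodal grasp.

δ = 19.43°, valid

α = atan 0.25 = 14.04°;  2α = 28.07°
edge 0: e_0 = (+0.96, +5.74);  n_0 = (+0.9863, -0.1650)
edge 3: e_3 = (+0.24, -1.37);  n_3 = (-0.9850, -0.1726)
∠(n_0, n_3) = 160.57°
δ = |180° − 160.57°| = 19.43°
19.43° ≤ 2α = 28.07°  →  valid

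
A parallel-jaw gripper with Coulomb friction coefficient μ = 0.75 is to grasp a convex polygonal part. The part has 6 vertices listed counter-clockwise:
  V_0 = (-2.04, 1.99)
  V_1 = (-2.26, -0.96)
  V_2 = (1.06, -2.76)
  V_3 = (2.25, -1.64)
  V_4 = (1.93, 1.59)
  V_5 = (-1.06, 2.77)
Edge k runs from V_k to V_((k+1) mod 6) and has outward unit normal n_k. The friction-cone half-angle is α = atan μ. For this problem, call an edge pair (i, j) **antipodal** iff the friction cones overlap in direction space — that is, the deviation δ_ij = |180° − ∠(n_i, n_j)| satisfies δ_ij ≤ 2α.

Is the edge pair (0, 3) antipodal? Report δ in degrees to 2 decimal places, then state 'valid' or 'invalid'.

α = atan 0.75 = 36.87°;  2α = 73.74°
edge 0: e_0 = (-0.22, -2.95);  n_0 = (-0.9972, +0.0744)
edge 3: e_3 = (-0.32, +3.23);  n_3 = (+0.9951, +0.0986)
∠(n_0, n_3) = 170.08°
δ = |180° − 170.08°| = 9.92°
9.92° ≤ 2α = 73.74°  →  valid

δ = 9.92°, valid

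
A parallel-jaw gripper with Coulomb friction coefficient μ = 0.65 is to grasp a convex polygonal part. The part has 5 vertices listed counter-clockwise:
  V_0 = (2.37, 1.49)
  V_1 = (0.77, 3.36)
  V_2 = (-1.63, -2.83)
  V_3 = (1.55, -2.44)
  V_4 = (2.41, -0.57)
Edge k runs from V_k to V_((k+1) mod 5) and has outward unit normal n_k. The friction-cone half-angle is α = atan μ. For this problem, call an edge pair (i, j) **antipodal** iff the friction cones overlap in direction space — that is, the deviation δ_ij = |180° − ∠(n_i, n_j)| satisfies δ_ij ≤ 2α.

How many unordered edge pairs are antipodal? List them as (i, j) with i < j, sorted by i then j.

count = 5; pairs: (0,1), (0,2), (1,2), (1,3), (1,4)

α = atan 0.65 = 33.02°;  2α = 66.05°
n_0 = (+0.7598, +0.6501)
n_1 = (-0.9324, +0.3615)
n_2 = (+0.1217, -0.9926)
n_3 = (+0.9085, -0.4178)
n_4 = (+0.9998, +0.0194)
  (0,1): δ = 61.74°  ✓
  (0,2): δ = 56.44°  ✓
  (0,3): δ = 114.75°  ·
  (0,4): δ = 140.56°  ·
  (1,2): δ = 61.82°  ✓
  (1,3): δ = 3.50°  ✓
  (1,4): δ = 22.30°  ✓
  (2,3): δ = 121.69°  ·
  (2,4): δ = 95.88°  ·
  (3,4): δ = 154.19°  ·
antipodal pairs: 5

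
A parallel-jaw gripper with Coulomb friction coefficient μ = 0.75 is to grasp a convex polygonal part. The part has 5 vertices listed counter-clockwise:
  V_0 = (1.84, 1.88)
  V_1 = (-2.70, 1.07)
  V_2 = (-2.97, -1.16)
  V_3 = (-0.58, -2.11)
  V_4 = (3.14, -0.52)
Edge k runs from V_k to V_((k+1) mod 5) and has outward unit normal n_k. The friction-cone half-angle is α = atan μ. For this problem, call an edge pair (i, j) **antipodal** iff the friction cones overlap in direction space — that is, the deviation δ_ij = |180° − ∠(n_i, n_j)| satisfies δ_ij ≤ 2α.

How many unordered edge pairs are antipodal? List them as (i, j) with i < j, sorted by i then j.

count = 5; pairs: (0,2), (0,3), (1,3), (1,4), (2,4)

α = atan 0.75 = 36.87°;  2α = 73.74°
n_0 = (-0.1756, +0.9845)
n_1 = (-0.9927, +0.1202)
n_2 = (-0.3694, -0.9293)
n_3 = (+0.3930, -0.9195)
n_4 = (+0.8793, +0.4763)
  (0,1): δ = 107.02°  ·
  (0,2): δ = 31.79°  ✓
  (0,3): δ = 13.03°  ✓
  (0,4): δ = 108.33°  ·
  (1,2): δ = 104.77°  ·
  (1,3): δ = 59.95°  ✓
  (1,4): δ = 35.35°  ✓
  (2,3): δ = 135.18°  ·
  (2,4): δ = 39.88°  ✓
  (3,4): δ = 84.70°  ·
antipodal pairs: 5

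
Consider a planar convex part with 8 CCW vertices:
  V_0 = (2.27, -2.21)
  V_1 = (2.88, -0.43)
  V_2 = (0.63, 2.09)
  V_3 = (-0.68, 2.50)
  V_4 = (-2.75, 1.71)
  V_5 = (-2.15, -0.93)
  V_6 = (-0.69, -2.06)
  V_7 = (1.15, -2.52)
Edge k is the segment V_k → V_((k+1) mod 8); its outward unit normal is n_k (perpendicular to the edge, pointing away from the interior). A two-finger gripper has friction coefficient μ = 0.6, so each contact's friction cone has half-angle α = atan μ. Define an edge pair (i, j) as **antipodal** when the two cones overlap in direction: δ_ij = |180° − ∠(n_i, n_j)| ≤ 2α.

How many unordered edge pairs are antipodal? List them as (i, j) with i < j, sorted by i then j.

α = atan 0.6 = 30.96°;  2α = 61.93°
n_0 = (+0.9460, -0.3242)
n_1 = (+0.7459, +0.6660)
n_2 = (+0.2987, +0.9544)
n_3 = (-0.3566, +0.9343)
n_4 = (-0.9751, -0.2216)
n_5 = (-0.6121, -0.7908)
n_6 = (-0.2425, -0.9701)
n_7 = (+0.2668, -0.9638)
  (0,1): δ = 119.32°  ·
  (0,2): δ = 88.46°  ·
  (0,3): δ = 50.19°  ✓
  (0,4): δ = 31.72°  ✓
  (0,5): δ = 71.18°  ·
  (0,6): δ = 94.88°  ·
  (0,7): δ = 124.39°  ·
  (1,2): δ = 149.14°  ·
  (1,3): δ = 110.87°  ·
  (1,4): δ = 28.96°  ✓
  (1,5): δ = 10.50°  ✓
  (1,6): δ = 34.20°  ✓
  (1,7): δ = 63.71°  ·
  (2,3): δ = 141.73°  ·
  (2,4): δ = 59.82°  ✓
  (2,5): δ = 20.36°  ✓
  (2,6): δ = 3.34°  ✓
  (2,7): δ = 32.85°  ✓
  (3,4): δ = 98.08°  ·
  (3,5): δ = 58.63°  ✓
  (3,6): δ = 34.93°  ✓
  (3,7): δ = 5.42°  ✓
  (4,5): δ = 140.54°  ·
  (4,6): δ = 116.84°  ·
  (4,7): δ = 87.33°  ·
  (5,6): δ = 156.30°  ·
  (5,7): δ = 126.79°  ·
  (6,7): δ = 150.49°  ·
antipodal pairs: 12

count = 12; pairs: (0,3), (0,4), (1,4), (1,5), (1,6), (2,4), (2,5), (2,6), (2,7), (3,5), (3,6), (3,7)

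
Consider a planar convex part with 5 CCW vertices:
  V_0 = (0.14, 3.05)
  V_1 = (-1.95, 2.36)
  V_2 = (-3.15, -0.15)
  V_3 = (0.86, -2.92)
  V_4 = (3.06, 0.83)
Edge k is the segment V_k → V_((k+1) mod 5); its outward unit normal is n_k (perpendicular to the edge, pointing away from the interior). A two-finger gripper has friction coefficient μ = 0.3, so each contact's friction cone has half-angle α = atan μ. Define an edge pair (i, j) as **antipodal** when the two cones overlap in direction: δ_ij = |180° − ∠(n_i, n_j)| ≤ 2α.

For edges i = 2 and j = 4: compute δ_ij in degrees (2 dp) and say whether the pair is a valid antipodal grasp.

α = atan 0.3 = 16.70°;  2α = 33.40°
edge 2: e_2 = (+4.01, -2.77);  n_2 = (-0.5684, -0.8228)
edge 4: e_4 = (-2.92, +2.22);  n_4 = (+0.6052, +0.7961)
∠(n_2, n_4) = 177.39°
δ = |180° − 177.39°| = 2.61°
2.61° ≤ 2α = 33.40°  →  valid

δ = 2.61°, valid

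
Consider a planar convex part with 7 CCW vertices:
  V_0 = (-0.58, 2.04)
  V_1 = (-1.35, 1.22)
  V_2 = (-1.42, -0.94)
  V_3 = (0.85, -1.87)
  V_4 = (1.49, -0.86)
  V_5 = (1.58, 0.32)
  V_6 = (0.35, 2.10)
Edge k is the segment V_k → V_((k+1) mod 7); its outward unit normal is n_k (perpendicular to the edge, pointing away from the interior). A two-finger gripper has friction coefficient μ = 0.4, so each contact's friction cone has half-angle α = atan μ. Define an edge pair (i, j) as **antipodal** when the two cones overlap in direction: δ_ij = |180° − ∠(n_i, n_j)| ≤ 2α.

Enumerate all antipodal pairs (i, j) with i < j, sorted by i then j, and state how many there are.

count = 7; pairs: (0,3), (0,4), (1,3), (1,4), (1,5), (2,5), (2,6)

α = atan 0.4 = 21.80°;  2α = 43.60°
n_0 = (-0.7290, +0.6845)
n_1 = (-0.9995, +0.0324)
n_2 = (-0.3791, -0.9254)
n_3 = (+0.8447, -0.5353)
n_4 = (+0.9971, -0.0761)
n_5 = (+0.8227, +0.5685)
n_6 = (-0.0644, +0.9979)
  (0,1): δ = 138.66°  ·
  (0,2): δ = 69.08°  ·
  (0,3): δ = 10.84°  ✓
  (0,4): δ = 38.84°  ✓
  (0,5): δ = 77.84°  ·
  (0,6): δ = 136.89°  ·
  (1,2): δ = 110.42°  ·
  (1,3): δ = 30.50°  ✓
  (1,4): δ = 2.51°  ✓
  (1,5): δ = 36.50°  ✓
  (1,6): δ = 95.55°  ·
  (2,3): δ = 100.08°  ·
  (2,4): δ = 72.08°  ·
  (2,5): δ = 33.08°  ✓
  (2,6): δ = 25.97°  ✓
  (3,4): δ = 152.00°  ·
  (3,5): δ = 112.99°  ·
  (3,6): δ = 53.95°  ·
  (4,5): δ = 140.99°  ·
  (4,6): δ = 81.95°  ·
  (5,6): δ = 120.95°  ·
antipodal pairs: 7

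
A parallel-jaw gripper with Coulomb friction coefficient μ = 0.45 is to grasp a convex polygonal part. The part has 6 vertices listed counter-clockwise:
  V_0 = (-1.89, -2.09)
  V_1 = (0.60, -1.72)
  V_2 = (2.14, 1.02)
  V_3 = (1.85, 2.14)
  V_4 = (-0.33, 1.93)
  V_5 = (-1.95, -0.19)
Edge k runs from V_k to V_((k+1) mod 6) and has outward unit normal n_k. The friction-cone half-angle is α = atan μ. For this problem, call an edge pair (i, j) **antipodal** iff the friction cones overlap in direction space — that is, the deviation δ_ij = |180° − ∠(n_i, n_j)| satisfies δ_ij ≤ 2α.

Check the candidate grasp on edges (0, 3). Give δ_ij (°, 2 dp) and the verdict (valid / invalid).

α = atan 0.45 = 24.23°;  2α = 48.46°
edge 0: e_0 = (+2.49, +0.37);  n_0 = (+0.1470, -0.9891)
edge 3: e_3 = (-2.18, -0.21);  n_3 = (-0.0959, +0.9954)
∠(n_0, n_3) = 177.05°
δ = |180° − 177.05°| = 2.95°
2.95° ≤ 2α = 48.46°  →  valid

δ = 2.95°, valid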